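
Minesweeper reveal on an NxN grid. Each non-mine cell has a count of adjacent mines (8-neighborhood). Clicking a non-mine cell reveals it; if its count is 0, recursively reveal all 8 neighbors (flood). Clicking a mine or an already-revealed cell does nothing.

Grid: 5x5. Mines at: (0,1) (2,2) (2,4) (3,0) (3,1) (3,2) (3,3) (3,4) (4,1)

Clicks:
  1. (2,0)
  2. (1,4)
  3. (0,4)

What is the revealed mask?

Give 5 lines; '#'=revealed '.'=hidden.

Click 1 (2,0) count=2: revealed 1 new [(2,0)] -> total=1
Click 2 (1,4) count=1: revealed 1 new [(1,4)] -> total=2
Click 3 (0,4) count=0: revealed 5 new [(0,2) (0,3) (0,4) (1,2) (1,3)] -> total=7

Answer: ..###
..###
#....
.....
.....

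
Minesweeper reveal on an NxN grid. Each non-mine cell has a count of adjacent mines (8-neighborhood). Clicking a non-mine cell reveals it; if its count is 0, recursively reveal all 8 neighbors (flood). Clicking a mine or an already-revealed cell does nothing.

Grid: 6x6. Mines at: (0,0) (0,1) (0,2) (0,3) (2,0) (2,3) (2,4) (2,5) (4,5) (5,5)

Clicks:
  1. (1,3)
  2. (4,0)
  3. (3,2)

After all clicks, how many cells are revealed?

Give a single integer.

Answer: 16

Derivation:
Click 1 (1,3) count=4: revealed 1 new [(1,3)] -> total=1
Click 2 (4,0) count=0: revealed 15 new [(3,0) (3,1) (3,2) (3,3) (3,4) (4,0) (4,1) (4,2) (4,3) (4,4) (5,0) (5,1) (5,2) (5,3) (5,4)] -> total=16
Click 3 (3,2) count=1: revealed 0 new [(none)] -> total=16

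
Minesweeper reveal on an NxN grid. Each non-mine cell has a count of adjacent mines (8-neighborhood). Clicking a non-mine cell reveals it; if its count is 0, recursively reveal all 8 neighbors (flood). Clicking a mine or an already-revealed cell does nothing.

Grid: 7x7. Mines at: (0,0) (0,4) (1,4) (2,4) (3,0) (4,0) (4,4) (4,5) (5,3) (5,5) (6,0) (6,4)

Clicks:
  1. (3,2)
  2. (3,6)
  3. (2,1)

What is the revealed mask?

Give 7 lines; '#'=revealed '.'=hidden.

Answer: .###...
.###...
.###...
.###..#
.###...
.......
.......

Derivation:
Click 1 (3,2) count=0: revealed 15 new [(0,1) (0,2) (0,3) (1,1) (1,2) (1,3) (2,1) (2,2) (2,3) (3,1) (3,2) (3,3) (4,1) (4,2) (4,3)] -> total=15
Click 2 (3,6) count=1: revealed 1 new [(3,6)] -> total=16
Click 3 (2,1) count=1: revealed 0 new [(none)] -> total=16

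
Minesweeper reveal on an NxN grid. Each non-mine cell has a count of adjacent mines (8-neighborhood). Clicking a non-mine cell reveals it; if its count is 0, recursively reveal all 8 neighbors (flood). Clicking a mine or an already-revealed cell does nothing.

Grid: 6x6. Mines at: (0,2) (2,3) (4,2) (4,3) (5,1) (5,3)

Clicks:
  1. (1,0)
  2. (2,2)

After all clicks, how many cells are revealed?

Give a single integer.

Click 1 (1,0) count=0: revealed 13 new [(0,0) (0,1) (1,0) (1,1) (1,2) (2,0) (2,1) (2,2) (3,0) (3,1) (3,2) (4,0) (4,1)] -> total=13
Click 2 (2,2) count=1: revealed 0 new [(none)] -> total=13

Answer: 13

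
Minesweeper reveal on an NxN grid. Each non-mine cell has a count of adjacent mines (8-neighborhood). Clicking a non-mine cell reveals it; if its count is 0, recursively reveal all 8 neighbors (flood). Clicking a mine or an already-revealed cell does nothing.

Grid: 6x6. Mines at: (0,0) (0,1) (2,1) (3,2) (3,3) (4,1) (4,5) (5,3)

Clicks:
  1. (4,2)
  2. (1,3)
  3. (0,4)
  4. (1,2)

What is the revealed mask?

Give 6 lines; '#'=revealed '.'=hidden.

Click 1 (4,2) count=4: revealed 1 new [(4,2)] -> total=1
Click 2 (1,3) count=0: revealed 14 new [(0,2) (0,3) (0,4) (0,5) (1,2) (1,3) (1,4) (1,5) (2,2) (2,3) (2,4) (2,5) (3,4) (3,5)] -> total=15
Click 3 (0,4) count=0: revealed 0 new [(none)] -> total=15
Click 4 (1,2) count=2: revealed 0 new [(none)] -> total=15

Answer: ..####
..####
..####
....##
..#...
......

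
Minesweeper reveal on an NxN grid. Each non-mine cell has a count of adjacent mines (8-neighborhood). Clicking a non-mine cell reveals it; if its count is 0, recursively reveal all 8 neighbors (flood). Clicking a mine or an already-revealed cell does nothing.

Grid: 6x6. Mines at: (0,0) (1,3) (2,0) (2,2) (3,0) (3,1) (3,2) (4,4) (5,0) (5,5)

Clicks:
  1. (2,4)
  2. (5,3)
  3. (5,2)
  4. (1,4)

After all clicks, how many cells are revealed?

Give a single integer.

Click 1 (2,4) count=1: revealed 1 new [(2,4)] -> total=1
Click 2 (5,3) count=1: revealed 1 new [(5,3)] -> total=2
Click 3 (5,2) count=0: revealed 5 new [(4,1) (4,2) (4,3) (5,1) (5,2)] -> total=7
Click 4 (1,4) count=1: revealed 1 new [(1,4)] -> total=8

Answer: 8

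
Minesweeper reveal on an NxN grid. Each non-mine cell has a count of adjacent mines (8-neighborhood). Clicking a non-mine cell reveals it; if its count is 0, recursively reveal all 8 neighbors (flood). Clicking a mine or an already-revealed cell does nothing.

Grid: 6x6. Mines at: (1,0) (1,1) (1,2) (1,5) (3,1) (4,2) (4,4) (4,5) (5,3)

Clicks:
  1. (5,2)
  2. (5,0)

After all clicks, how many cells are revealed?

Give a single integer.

Answer: 5

Derivation:
Click 1 (5,2) count=2: revealed 1 new [(5,2)] -> total=1
Click 2 (5,0) count=0: revealed 4 new [(4,0) (4,1) (5,0) (5,1)] -> total=5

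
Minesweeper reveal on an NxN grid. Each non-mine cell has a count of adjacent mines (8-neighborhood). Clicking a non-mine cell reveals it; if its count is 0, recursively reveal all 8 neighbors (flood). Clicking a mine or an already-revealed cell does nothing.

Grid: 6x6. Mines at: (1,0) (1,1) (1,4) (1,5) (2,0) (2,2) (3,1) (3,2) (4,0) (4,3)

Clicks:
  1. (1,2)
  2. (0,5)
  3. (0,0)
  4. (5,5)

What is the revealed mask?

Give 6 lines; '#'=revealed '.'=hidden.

Click 1 (1,2) count=2: revealed 1 new [(1,2)] -> total=1
Click 2 (0,5) count=2: revealed 1 new [(0,5)] -> total=2
Click 3 (0,0) count=2: revealed 1 new [(0,0)] -> total=3
Click 4 (5,5) count=0: revealed 8 new [(2,4) (2,5) (3,4) (3,5) (4,4) (4,5) (5,4) (5,5)] -> total=11

Answer: #....#
..#...
....##
....##
....##
....##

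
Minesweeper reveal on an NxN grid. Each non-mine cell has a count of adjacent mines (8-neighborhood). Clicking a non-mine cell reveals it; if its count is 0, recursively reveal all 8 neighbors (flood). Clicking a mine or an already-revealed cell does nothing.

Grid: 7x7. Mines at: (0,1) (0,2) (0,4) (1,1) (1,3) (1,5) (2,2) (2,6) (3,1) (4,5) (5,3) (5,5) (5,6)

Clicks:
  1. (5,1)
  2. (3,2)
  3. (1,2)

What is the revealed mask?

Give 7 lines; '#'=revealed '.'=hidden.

Click 1 (5,1) count=0: revealed 9 new [(4,0) (4,1) (4,2) (5,0) (5,1) (5,2) (6,0) (6,1) (6,2)] -> total=9
Click 2 (3,2) count=2: revealed 1 new [(3,2)] -> total=10
Click 3 (1,2) count=5: revealed 1 new [(1,2)] -> total=11

Answer: .......
..#....
.......
..#....
###....
###....
###....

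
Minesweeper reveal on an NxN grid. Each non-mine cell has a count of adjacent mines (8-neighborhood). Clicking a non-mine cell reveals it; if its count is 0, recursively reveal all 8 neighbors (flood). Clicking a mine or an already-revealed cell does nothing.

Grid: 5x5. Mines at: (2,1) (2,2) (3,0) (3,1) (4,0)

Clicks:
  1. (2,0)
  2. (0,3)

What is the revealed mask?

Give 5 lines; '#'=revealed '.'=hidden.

Click 1 (2,0) count=3: revealed 1 new [(2,0)] -> total=1
Click 2 (0,3) count=0: revealed 18 new [(0,0) (0,1) (0,2) (0,3) (0,4) (1,0) (1,1) (1,2) (1,3) (1,4) (2,3) (2,4) (3,2) (3,3) (3,4) (4,2) (4,3) (4,4)] -> total=19

Answer: #####
#####
#..##
..###
..###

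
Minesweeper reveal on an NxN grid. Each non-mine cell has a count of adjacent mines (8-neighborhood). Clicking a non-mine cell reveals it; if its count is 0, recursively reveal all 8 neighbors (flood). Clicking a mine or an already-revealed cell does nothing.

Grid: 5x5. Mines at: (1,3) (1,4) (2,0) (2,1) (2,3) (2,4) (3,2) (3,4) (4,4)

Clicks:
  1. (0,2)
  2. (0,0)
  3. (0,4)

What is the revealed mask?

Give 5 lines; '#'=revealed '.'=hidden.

Click 1 (0,2) count=1: revealed 1 new [(0,2)] -> total=1
Click 2 (0,0) count=0: revealed 5 new [(0,0) (0,1) (1,0) (1,1) (1,2)] -> total=6
Click 3 (0,4) count=2: revealed 1 new [(0,4)] -> total=7

Answer: ###.#
###..
.....
.....
.....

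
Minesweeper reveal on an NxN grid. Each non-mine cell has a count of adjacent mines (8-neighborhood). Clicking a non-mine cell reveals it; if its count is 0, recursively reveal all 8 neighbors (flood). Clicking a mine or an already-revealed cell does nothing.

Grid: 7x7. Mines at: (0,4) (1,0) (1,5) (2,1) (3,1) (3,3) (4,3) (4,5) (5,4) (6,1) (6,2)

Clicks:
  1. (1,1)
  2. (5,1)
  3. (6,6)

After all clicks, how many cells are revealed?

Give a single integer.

Click 1 (1,1) count=2: revealed 1 new [(1,1)] -> total=1
Click 2 (5,1) count=2: revealed 1 new [(5,1)] -> total=2
Click 3 (6,6) count=0: revealed 4 new [(5,5) (5,6) (6,5) (6,6)] -> total=6

Answer: 6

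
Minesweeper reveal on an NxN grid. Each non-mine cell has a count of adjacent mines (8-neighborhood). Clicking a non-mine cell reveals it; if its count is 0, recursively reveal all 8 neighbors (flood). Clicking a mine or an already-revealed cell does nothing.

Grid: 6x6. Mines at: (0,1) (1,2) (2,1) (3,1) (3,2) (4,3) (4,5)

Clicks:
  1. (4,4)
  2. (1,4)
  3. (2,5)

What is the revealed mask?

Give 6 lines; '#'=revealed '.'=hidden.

Answer: ...###
...###
...###
...###
....#.
......

Derivation:
Click 1 (4,4) count=2: revealed 1 new [(4,4)] -> total=1
Click 2 (1,4) count=0: revealed 12 new [(0,3) (0,4) (0,5) (1,3) (1,4) (1,5) (2,3) (2,4) (2,5) (3,3) (3,4) (3,5)] -> total=13
Click 3 (2,5) count=0: revealed 0 new [(none)] -> total=13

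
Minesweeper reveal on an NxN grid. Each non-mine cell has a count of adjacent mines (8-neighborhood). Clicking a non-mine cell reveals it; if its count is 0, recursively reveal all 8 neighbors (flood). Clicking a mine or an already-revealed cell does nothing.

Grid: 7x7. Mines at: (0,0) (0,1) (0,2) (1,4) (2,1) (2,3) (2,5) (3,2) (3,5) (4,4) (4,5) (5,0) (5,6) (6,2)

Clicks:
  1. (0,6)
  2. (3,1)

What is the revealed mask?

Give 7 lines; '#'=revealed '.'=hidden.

Answer: .....##
.....##
.......
.#.....
.......
.......
.......

Derivation:
Click 1 (0,6) count=0: revealed 4 new [(0,5) (0,6) (1,5) (1,6)] -> total=4
Click 2 (3,1) count=2: revealed 1 new [(3,1)] -> total=5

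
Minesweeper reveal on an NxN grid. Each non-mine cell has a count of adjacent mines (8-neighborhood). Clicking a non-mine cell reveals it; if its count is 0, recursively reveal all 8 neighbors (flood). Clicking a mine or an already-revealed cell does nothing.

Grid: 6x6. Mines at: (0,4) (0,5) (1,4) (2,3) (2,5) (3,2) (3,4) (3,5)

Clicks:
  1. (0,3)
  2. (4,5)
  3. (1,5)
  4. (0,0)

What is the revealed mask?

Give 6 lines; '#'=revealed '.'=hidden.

Answer: ####..
####.#
###...
##....
######
######

Derivation:
Click 1 (0,3) count=2: revealed 1 new [(0,3)] -> total=1
Click 2 (4,5) count=2: revealed 1 new [(4,5)] -> total=2
Click 3 (1,5) count=4: revealed 1 new [(1,5)] -> total=3
Click 4 (0,0) count=0: revealed 23 new [(0,0) (0,1) (0,2) (1,0) (1,1) (1,2) (1,3) (2,0) (2,1) (2,2) (3,0) (3,1) (4,0) (4,1) (4,2) (4,3) (4,4) (5,0) (5,1) (5,2) (5,3) (5,4) (5,5)] -> total=26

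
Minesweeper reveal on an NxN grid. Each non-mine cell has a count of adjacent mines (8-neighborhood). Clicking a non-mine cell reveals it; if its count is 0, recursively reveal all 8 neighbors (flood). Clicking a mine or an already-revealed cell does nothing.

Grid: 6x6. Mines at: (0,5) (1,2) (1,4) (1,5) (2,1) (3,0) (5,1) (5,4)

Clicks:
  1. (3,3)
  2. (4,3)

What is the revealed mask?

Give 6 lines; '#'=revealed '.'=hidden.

Click 1 (3,3) count=0: revealed 12 new [(2,2) (2,3) (2,4) (2,5) (3,2) (3,3) (3,4) (3,5) (4,2) (4,3) (4,4) (4,5)] -> total=12
Click 2 (4,3) count=1: revealed 0 new [(none)] -> total=12

Answer: ......
......
..####
..####
..####
......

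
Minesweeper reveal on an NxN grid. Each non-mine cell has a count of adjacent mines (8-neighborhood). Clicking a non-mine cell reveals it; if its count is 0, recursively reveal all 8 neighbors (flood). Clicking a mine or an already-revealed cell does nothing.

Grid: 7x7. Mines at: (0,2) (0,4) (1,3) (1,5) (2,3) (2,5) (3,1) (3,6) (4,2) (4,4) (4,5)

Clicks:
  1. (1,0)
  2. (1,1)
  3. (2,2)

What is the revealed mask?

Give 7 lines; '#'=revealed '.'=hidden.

Answer: ##.....
##.....
###....
.......
.......
.......
.......

Derivation:
Click 1 (1,0) count=0: revealed 6 new [(0,0) (0,1) (1,0) (1,1) (2,0) (2,1)] -> total=6
Click 2 (1,1) count=1: revealed 0 new [(none)] -> total=6
Click 3 (2,2) count=3: revealed 1 new [(2,2)] -> total=7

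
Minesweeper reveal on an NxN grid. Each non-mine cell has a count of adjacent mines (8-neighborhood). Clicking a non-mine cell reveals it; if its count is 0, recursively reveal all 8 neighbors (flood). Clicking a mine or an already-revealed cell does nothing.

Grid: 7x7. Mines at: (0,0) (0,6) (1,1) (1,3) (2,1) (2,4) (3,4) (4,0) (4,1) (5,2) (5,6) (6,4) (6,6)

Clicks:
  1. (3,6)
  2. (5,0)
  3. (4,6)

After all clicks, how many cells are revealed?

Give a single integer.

Click 1 (3,6) count=0: revealed 8 new [(1,5) (1,6) (2,5) (2,6) (3,5) (3,6) (4,5) (4,6)] -> total=8
Click 2 (5,0) count=2: revealed 1 new [(5,0)] -> total=9
Click 3 (4,6) count=1: revealed 0 new [(none)] -> total=9

Answer: 9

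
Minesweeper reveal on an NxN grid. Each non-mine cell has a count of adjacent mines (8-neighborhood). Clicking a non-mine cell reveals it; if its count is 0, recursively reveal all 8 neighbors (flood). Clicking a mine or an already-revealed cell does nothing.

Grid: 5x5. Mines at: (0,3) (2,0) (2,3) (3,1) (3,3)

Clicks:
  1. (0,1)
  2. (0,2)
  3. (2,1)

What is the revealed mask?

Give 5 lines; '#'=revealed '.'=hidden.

Click 1 (0,1) count=0: revealed 6 new [(0,0) (0,1) (0,2) (1,0) (1,1) (1,2)] -> total=6
Click 2 (0,2) count=1: revealed 0 new [(none)] -> total=6
Click 3 (2,1) count=2: revealed 1 new [(2,1)] -> total=7

Answer: ###..
###..
.#...
.....
.....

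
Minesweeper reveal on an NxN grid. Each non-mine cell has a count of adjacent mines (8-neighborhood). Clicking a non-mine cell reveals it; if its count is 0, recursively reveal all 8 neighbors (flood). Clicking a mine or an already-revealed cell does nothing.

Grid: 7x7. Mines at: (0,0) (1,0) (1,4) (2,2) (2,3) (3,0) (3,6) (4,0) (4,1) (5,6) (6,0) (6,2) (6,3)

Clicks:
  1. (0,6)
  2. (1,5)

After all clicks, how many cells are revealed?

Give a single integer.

Answer: 6

Derivation:
Click 1 (0,6) count=0: revealed 6 new [(0,5) (0,6) (1,5) (1,6) (2,5) (2,6)] -> total=6
Click 2 (1,5) count=1: revealed 0 new [(none)] -> total=6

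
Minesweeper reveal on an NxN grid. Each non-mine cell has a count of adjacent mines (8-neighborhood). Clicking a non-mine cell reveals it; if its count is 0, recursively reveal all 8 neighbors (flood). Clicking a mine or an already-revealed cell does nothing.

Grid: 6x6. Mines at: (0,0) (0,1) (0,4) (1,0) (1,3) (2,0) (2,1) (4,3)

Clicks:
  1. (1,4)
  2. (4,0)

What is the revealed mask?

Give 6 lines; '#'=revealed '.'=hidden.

Answer: ......
....#.
......
###...
###...
###...

Derivation:
Click 1 (1,4) count=2: revealed 1 new [(1,4)] -> total=1
Click 2 (4,0) count=0: revealed 9 new [(3,0) (3,1) (3,2) (4,0) (4,1) (4,2) (5,0) (5,1) (5,2)] -> total=10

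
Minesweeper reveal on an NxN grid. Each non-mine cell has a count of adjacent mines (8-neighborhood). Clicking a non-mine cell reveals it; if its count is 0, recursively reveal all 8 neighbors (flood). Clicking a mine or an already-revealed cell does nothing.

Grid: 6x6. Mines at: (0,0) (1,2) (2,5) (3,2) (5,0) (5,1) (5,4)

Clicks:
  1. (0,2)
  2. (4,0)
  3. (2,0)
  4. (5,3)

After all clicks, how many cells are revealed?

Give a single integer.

Click 1 (0,2) count=1: revealed 1 new [(0,2)] -> total=1
Click 2 (4,0) count=2: revealed 1 new [(4,0)] -> total=2
Click 3 (2,0) count=0: revealed 7 new [(1,0) (1,1) (2,0) (2,1) (3,0) (3,1) (4,1)] -> total=9
Click 4 (5,3) count=1: revealed 1 new [(5,3)] -> total=10

Answer: 10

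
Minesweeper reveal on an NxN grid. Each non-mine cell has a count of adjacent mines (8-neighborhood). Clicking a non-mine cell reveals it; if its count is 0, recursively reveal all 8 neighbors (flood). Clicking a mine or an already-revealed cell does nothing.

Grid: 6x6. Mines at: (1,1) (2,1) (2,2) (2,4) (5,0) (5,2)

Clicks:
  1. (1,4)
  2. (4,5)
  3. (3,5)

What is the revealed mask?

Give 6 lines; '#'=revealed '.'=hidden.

Answer: ......
....#.
......
...###
...###
...###

Derivation:
Click 1 (1,4) count=1: revealed 1 new [(1,4)] -> total=1
Click 2 (4,5) count=0: revealed 9 new [(3,3) (3,4) (3,5) (4,3) (4,4) (4,5) (5,3) (5,4) (5,5)] -> total=10
Click 3 (3,5) count=1: revealed 0 new [(none)] -> total=10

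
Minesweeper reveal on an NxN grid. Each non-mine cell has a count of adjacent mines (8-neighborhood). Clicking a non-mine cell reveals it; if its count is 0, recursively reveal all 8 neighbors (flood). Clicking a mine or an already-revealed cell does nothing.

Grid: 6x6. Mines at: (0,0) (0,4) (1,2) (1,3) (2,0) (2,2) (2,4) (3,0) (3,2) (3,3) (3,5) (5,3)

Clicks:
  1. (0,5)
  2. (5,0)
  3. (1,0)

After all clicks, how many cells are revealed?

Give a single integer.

Answer: 8

Derivation:
Click 1 (0,5) count=1: revealed 1 new [(0,5)] -> total=1
Click 2 (5,0) count=0: revealed 6 new [(4,0) (4,1) (4,2) (5,0) (5,1) (5,2)] -> total=7
Click 3 (1,0) count=2: revealed 1 new [(1,0)] -> total=8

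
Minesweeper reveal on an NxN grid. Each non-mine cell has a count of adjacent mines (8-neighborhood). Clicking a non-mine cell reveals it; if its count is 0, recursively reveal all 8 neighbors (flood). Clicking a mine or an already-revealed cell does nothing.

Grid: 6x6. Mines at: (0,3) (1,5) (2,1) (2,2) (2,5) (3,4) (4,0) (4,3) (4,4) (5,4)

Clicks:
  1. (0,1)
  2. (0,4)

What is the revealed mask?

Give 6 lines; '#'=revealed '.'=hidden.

Click 1 (0,1) count=0: revealed 6 new [(0,0) (0,1) (0,2) (1,0) (1,1) (1,2)] -> total=6
Click 2 (0,4) count=2: revealed 1 new [(0,4)] -> total=7

Answer: ###.#.
###...
......
......
......
......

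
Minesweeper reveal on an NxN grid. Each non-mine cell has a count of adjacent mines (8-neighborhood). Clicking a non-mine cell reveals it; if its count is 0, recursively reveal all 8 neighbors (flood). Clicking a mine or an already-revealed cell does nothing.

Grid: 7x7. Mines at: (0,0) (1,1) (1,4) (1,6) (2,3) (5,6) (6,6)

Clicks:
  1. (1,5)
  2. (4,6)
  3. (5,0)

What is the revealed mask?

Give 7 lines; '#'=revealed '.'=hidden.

Answer: .......
.....#.
###.###
#######
#######
######.
######.

Derivation:
Click 1 (1,5) count=2: revealed 1 new [(1,5)] -> total=1
Click 2 (4,6) count=1: revealed 1 new [(4,6)] -> total=2
Click 3 (5,0) count=0: revealed 31 new [(2,0) (2,1) (2,2) (2,4) (2,5) (2,6) (3,0) (3,1) (3,2) (3,3) (3,4) (3,5) (3,6) (4,0) (4,1) (4,2) (4,3) (4,4) (4,5) (5,0) (5,1) (5,2) (5,3) (5,4) (5,5) (6,0) (6,1) (6,2) (6,3) (6,4) (6,5)] -> total=33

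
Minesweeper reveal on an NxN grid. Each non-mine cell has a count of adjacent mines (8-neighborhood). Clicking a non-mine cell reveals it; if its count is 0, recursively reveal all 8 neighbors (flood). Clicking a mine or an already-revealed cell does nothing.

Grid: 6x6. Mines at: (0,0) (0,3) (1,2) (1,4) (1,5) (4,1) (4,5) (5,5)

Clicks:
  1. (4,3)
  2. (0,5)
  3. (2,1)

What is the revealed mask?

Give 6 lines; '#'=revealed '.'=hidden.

Answer: .....#
......
.####.
..###.
..###.
..###.

Derivation:
Click 1 (4,3) count=0: revealed 12 new [(2,2) (2,3) (2,4) (3,2) (3,3) (3,4) (4,2) (4,3) (4,4) (5,2) (5,3) (5,4)] -> total=12
Click 2 (0,5) count=2: revealed 1 new [(0,5)] -> total=13
Click 3 (2,1) count=1: revealed 1 new [(2,1)] -> total=14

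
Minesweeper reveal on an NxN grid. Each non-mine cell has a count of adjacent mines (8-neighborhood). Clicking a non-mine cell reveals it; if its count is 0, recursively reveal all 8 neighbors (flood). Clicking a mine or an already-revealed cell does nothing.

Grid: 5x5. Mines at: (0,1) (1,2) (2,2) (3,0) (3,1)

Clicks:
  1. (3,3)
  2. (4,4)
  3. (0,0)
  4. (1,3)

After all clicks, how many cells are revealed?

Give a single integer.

Answer: 13

Derivation:
Click 1 (3,3) count=1: revealed 1 new [(3,3)] -> total=1
Click 2 (4,4) count=0: revealed 11 new [(0,3) (0,4) (1,3) (1,4) (2,3) (2,4) (3,2) (3,4) (4,2) (4,3) (4,4)] -> total=12
Click 3 (0,0) count=1: revealed 1 new [(0,0)] -> total=13
Click 4 (1,3) count=2: revealed 0 new [(none)] -> total=13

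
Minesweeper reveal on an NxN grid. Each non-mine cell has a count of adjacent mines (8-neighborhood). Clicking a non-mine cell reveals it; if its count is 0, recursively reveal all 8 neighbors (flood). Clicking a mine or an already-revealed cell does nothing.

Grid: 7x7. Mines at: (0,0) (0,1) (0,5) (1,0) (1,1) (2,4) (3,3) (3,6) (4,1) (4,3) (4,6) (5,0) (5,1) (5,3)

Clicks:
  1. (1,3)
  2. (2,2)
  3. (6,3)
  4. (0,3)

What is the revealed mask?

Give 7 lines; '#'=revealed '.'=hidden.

Answer: ..###..
..###..
..#....
.......
.......
.......
...#...

Derivation:
Click 1 (1,3) count=1: revealed 1 new [(1,3)] -> total=1
Click 2 (2,2) count=2: revealed 1 new [(2,2)] -> total=2
Click 3 (6,3) count=1: revealed 1 new [(6,3)] -> total=3
Click 4 (0,3) count=0: revealed 5 new [(0,2) (0,3) (0,4) (1,2) (1,4)] -> total=8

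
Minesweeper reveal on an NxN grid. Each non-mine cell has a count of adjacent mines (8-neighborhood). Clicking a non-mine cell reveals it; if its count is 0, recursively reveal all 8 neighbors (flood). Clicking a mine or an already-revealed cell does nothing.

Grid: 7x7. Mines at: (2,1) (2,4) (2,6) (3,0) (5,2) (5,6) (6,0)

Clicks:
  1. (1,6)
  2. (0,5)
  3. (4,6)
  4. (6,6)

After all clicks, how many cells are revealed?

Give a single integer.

Answer: 16

Derivation:
Click 1 (1,6) count=1: revealed 1 new [(1,6)] -> total=1
Click 2 (0,5) count=0: revealed 13 new [(0,0) (0,1) (0,2) (0,3) (0,4) (0,5) (0,6) (1,0) (1,1) (1,2) (1,3) (1,4) (1,5)] -> total=14
Click 3 (4,6) count=1: revealed 1 new [(4,6)] -> total=15
Click 4 (6,6) count=1: revealed 1 new [(6,6)] -> total=16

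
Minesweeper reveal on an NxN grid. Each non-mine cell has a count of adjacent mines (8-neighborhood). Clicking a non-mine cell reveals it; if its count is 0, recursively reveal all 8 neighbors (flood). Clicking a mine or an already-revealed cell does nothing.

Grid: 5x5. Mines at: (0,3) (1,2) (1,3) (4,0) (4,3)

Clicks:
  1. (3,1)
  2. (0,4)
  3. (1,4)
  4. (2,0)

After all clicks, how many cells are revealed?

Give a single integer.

Click 1 (3,1) count=1: revealed 1 new [(3,1)] -> total=1
Click 2 (0,4) count=2: revealed 1 new [(0,4)] -> total=2
Click 3 (1,4) count=2: revealed 1 new [(1,4)] -> total=3
Click 4 (2,0) count=0: revealed 7 new [(0,0) (0,1) (1,0) (1,1) (2,0) (2,1) (3,0)] -> total=10

Answer: 10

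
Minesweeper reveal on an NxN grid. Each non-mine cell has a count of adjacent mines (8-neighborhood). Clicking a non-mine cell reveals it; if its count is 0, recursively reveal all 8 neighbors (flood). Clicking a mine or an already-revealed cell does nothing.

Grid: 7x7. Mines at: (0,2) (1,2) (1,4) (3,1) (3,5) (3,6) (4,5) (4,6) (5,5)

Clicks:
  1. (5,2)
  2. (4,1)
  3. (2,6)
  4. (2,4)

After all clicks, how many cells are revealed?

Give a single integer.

Click 1 (5,2) count=0: revealed 21 new [(2,2) (2,3) (2,4) (3,2) (3,3) (3,4) (4,0) (4,1) (4,2) (4,3) (4,4) (5,0) (5,1) (5,2) (5,3) (5,4) (6,0) (6,1) (6,2) (6,3) (6,4)] -> total=21
Click 2 (4,1) count=1: revealed 0 new [(none)] -> total=21
Click 3 (2,6) count=2: revealed 1 new [(2,6)] -> total=22
Click 4 (2,4) count=2: revealed 0 new [(none)] -> total=22

Answer: 22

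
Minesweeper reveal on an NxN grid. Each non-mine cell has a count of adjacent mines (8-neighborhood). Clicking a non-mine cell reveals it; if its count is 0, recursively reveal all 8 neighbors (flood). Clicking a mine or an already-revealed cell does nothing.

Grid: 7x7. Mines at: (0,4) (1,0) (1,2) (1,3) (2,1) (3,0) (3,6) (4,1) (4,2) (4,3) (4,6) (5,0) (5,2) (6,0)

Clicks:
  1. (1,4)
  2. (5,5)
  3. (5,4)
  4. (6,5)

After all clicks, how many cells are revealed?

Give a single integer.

Click 1 (1,4) count=2: revealed 1 new [(1,4)] -> total=1
Click 2 (5,5) count=1: revealed 1 new [(5,5)] -> total=2
Click 3 (5,4) count=1: revealed 1 new [(5,4)] -> total=3
Click 4 (6,5) count=0: revealed 6 new [(5,3) (5,6) (6,3) (6,4) (6,5) (6,6)] -> total=9

Answer: 9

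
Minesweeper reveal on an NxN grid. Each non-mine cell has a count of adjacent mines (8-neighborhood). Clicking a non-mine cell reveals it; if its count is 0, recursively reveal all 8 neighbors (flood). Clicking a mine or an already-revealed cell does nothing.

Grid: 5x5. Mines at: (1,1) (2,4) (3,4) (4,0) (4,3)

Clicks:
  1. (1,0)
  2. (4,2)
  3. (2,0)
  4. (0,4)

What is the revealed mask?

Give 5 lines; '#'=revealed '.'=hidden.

Click 1 (1,0) count=1: revealed 1 new [(1,0)] -> total=1
Click 2 (4,2) count=1: revealed 1 new [(4,2)] -> total=2
Click 3 (2,0) count=1: revealed 1 new [(2,0)] -> total=3
Click 4 (0,4) count=0: revealed 6 new [(0,2) (0,3) (0,4) (1,2) (1,3) (1,4)] -> total=9

Answer: ..###
#.###
#....
.....
..#..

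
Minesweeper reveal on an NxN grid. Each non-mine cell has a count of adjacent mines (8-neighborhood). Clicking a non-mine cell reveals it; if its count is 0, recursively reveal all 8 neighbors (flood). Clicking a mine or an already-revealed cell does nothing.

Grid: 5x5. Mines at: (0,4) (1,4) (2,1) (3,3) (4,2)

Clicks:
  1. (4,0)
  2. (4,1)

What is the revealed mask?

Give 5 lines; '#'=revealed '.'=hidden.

Click 1 (4,0) count=0: revealed 4 new [(3,0) (3,1) (4,0) (4,1)] -> total=4
Click 2 (4,1) count=1: revealed 0 new [(none)] -> total=4

Answer: .....
.....
.....
##...
##...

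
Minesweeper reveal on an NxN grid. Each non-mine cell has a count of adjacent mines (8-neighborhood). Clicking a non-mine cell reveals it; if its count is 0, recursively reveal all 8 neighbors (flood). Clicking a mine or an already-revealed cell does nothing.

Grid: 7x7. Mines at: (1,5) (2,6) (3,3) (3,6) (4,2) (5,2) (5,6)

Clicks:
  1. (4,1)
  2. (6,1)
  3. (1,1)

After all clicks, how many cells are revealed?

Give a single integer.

Answer: 24

Derivation:
Click 1 (4,1) count=2: revealed 1 new [(4,1)] -> total=1
Click 2 (6,1) count=1: revealed 1 new [(6,1)] -> total=2
Click 3 (1,1) count=0: revealed 22 new [(0,0) (0,1) (0,2) (0,3) (0,4) (1,0) (1,1) (1,2) (1,3) (1,4) (2,0) (2,1) (2,2) (2,3) (2,4) (3,0) (3,1) (3,2) (4,0) (5,0) (5,1) (6,0)] -> total=24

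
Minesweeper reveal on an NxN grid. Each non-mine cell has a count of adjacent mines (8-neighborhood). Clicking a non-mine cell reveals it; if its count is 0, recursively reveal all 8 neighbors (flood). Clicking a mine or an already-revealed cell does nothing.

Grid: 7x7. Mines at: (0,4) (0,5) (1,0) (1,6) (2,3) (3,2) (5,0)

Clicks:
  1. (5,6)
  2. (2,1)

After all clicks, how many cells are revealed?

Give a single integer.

Click 1 (5,6) count=0: revealed 25 new [(2,4) (2,5) (2,6) (3,3) (3,4) (3,5) (3,6) (4,1) (4,2) (4,3) (4,4) (4,5) (4,6) (5,1) (5,2) (5,3) (5,4) (5,5) (5,6) (6,1) (6,2) (6,3) (6,4) (6,5) (6,6)] -> total=25
Click 2 (2,1) count=2: revealed 1 new [(2,1)] -> total=26

Answer: 26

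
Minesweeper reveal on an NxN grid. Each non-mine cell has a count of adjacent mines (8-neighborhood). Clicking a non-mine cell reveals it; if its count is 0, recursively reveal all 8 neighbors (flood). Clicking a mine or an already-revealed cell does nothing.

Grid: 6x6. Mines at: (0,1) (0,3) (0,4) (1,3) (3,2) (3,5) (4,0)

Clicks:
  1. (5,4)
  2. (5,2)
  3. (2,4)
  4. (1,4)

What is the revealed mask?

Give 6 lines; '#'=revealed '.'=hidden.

Click 1 (5,4) count=0: revealed 10 new [(4,1) (4,2) (4,3) (4,4) (4,5) (5,1) (5,2) (5,3) (5,4) (5,5)] -> total=10
Click 2 (5,2) count=0: revealed 0 new [(none)] -> total=10
Click 3 (2,4) count=2: revealed 1 new [(2,4)] -> total=11
Click 4 (1,4) count=3: revealed 1 new [(1,4)] -> total=12

Answer: ......
....#.
....#.
......
.#####
.#####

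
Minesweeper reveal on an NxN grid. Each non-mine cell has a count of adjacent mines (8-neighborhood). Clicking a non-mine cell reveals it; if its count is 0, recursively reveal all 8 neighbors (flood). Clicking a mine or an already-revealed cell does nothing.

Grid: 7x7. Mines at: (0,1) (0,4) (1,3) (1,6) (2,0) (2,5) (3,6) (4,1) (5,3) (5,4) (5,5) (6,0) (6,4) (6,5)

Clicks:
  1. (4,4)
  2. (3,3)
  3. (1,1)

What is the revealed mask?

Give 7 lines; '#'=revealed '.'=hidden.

Answer: .......
.#.....
..###..
..###..
..###..
.......
.......

Derivation:
Click 1 (4,4) count=3: revealed 1 new [(4,4)] -> total=1
Click 2 (3,3) count=0: revealed 8 new [(2,2) (2,3) (2,4) (3,2) (3,3) (3,4) (4,2) (4,3)] -> total=9
Click 3 (1,1) count=2: revealed 1 new [(1,1)] -> total=10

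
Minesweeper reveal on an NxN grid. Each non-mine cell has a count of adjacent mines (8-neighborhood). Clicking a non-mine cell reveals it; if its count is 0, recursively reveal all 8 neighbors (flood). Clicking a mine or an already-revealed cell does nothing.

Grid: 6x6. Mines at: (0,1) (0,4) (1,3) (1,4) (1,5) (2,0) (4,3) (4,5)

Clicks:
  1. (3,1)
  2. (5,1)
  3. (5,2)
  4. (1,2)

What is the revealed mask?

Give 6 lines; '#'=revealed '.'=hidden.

Click 1 (3,1) count=1: revealed 1 new [(3,1)] -> total=1
Click 2 (5,1) count=0: revealed 8 new [(3,0) (3,2) (4,0) (4,1) (4,2) (5,0) (5,1) (5,2)] -> total=9
Click 3 (5,2) count=1: revealed 0 new [(none)] -> total=9
Click 4 (1,2) count=2: revealed 1 new [(1,2)] -> total=10

Answer: ......
..#...
......
###...
###...
###...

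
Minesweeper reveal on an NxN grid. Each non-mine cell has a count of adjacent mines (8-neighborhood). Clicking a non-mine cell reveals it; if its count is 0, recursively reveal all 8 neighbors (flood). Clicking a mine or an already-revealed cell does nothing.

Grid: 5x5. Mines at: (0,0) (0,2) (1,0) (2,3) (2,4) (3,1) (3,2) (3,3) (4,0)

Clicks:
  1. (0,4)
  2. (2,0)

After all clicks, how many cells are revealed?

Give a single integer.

Click 1 (0,4) count=0: revealed 4 new [(0,3) (0,4) (1,3) (1,4)] -> total=4
Click 2 (2,0) count=2: revealed 1 new [(2,0)] -> total=5

Answer: 5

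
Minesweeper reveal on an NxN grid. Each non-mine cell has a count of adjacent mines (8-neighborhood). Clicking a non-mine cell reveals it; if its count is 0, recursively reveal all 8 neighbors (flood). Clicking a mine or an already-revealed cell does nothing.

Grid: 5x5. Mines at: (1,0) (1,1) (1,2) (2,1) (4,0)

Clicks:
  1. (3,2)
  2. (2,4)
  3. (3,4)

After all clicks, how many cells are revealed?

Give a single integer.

Click 1 (3,2) count=1: revealed 1 new [(3,2)] -> total=1
Click 2 (2,4) count=0: revealed 14 new [(0,3) (0,4) (1,3) (1,4) (2,2) (2,3) (2,4) (3,1) (3,3) (3,4) (4,1) (4,2) (4,3) (4,4)] -> total=15
Click 3 (3,4) count=0: revealed 0 new [(none)] -> total=15

Answer: 15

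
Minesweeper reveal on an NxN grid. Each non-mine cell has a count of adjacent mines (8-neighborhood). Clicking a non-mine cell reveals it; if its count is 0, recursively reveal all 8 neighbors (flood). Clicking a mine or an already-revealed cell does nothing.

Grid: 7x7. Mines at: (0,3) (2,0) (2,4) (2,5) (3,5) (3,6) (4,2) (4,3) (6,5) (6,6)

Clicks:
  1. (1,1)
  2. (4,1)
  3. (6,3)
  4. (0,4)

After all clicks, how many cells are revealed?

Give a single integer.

Click 1 (1,1) count=1: revealed 1 new [(1,1)] -> total=1
Click 2 (4,1) count=1: revealed 1 new [(4,1)] -> total=2
Click 3 (6,3) count=0: revealed 13 new [(3,0) (3,1) (4,0) (5,0) (5,1) (5,2) (5,3) (5,4) (6,0) (6,1) (6,2) (6,3) (6,4)] -> total=15
Click 4 (0,4) count=1: revealed 1 new [(0,4)] -> total=16

Answer: 16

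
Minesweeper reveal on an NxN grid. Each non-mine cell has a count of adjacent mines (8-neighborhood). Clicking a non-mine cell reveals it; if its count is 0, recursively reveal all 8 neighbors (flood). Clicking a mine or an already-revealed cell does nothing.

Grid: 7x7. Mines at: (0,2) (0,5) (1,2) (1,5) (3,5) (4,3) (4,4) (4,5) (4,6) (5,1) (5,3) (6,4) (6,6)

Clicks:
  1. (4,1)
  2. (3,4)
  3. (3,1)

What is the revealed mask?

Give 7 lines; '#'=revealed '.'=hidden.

Click 1 (4,1) count=1: revealed 1 new [(4,1)] -> total=1
Click 2 (3,4) count=4: revealed 1 new [(3,4)] -> total=2
Click 3 (3,1) count=0: revealed 12 new [(0,0) (0,1) (1,0) (1,1) (2,0) (2,1) (2,2) (3,0) (3,1) (3,2) (4,0) (4,2)] -> total=14

Answer: ##.....
##.....
###....
###.#..
###....
.......
.......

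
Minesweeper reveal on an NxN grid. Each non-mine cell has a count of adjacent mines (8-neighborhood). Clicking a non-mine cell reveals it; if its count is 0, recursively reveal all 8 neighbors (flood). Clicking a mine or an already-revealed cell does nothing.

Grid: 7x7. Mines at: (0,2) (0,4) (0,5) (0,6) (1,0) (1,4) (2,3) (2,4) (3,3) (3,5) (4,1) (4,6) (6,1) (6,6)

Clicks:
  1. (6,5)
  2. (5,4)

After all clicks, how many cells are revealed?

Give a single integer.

Answer: 12

Derivation:
Click 1 (6,5) count=1: revealed 1 new [(6,5)] -> total=1
Click 2 (5,4) count=0: revealed 11 new [(4,2) (4,3) (4,4) (4,5) (5,2) (5,3) (5,4) (5,5) (6,2) (6,3) (6,4)] -> total=12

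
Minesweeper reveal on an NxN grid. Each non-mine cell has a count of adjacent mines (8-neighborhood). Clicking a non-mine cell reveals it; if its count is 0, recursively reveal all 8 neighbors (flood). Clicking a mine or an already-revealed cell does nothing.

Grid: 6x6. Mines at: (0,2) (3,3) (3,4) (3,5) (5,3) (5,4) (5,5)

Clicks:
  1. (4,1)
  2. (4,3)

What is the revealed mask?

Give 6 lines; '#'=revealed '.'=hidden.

Answer: ##....
###...
###...
###...
####..
###...

Derivation:
Click 1 (4,1) count=0: revealed 17 new [(0,0) (0,1) (1,0) (1,1) (1,2) (2,0) (2,1) (2,2) (3,0) (3,1) (3,2) (4,0) (4,1) (4,2) (5,0) (5,1) (5,2)] -> total=17
Click 2 (4,3) count=4: revealed 1 new [(4,3)] -> total=18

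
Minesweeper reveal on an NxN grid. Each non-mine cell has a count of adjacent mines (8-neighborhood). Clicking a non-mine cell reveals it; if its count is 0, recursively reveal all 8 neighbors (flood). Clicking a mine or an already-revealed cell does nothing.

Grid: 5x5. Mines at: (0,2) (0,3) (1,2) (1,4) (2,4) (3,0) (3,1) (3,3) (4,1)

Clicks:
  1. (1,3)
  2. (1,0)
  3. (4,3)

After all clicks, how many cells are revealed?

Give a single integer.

Answer: 8

Derivation:
Click 1 (1,3) count=5: revealed 1 new [(1,3)] -> total=1
Click 2 (1,0) count=0: revealed 6 new [(0,0) (0,1) (1,0) (1,1) (2,0) (2,1)] -> total=7
Click 3 (4,3) count=1: revealed 1 new [(4,3)] -> total=8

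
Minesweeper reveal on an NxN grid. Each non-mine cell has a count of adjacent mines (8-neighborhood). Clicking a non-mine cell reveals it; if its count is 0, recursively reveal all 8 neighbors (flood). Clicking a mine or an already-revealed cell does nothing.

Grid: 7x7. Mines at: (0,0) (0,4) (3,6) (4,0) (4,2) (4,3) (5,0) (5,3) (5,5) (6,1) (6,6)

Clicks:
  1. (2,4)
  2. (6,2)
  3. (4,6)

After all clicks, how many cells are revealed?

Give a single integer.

Click 1 (2,4) count=0: revealed 21 new [(0,1) (0,2) (0,3) (1,0) (1,1) (1,2) (1,3) (1,4) (1,5) (2,0) (2,1) (2,2) (2,3) (2,4) (2,5) (3,0) (3,1) (3,2) (3,3) (3,4) (3,5)] -> total=21
Click 2 (6,2) count=2: revealed 1 new [(6,2)] -> total=22
Click 3 (4,6) count=2: revealed 1 new [(4,6)] -> total=23

Answer: 23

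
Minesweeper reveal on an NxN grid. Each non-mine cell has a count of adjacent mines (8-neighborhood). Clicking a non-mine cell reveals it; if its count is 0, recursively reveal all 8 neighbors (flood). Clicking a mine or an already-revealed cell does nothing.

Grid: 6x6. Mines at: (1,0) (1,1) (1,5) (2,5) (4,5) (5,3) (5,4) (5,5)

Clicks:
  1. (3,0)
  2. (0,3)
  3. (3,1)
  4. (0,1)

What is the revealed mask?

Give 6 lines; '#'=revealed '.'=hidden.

Click 1 (3,0) count=0: revealed 24 new [(0,2) (0,3) (0,4) (1,2) (1,3) (1,4) (2,0) (2,1) (2,2) (2,3) (2,4) (3,0) (3,1) (3,2) (3,3) (3,4) (4,0) (4,1) (4,2) (4,3) (4,4) (5,0) (5,1) (5,2)] -> total=24
Click 2 (0,3) count=0: revealed 0 new [(none)] -> total=24
Click 3 (3,1) count=0: revealed 0 new [(none)] -> total=24
Click 4 (0,1) count=2: revealed 1 new [(0,1)] -> total=25

Answer: .####.
..###.
#####.
#####.
#####.
###...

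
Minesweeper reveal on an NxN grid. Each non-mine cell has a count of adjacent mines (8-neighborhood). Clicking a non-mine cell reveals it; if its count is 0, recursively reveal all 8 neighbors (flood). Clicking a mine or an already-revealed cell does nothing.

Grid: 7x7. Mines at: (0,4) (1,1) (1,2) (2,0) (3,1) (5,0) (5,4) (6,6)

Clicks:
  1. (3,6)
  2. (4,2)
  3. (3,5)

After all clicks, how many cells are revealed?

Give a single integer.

Click 1 (3,6) count=0: revealed 23 new [(0,5) (0,6) (1,3) (1,4) (1,5) (1,6) (2,2) (2,3) (2,4) (2,5) (2,6) (3,2) (3,3) (3,4) (3,5) (3,6) (4,2) (4,3) (4,4) (4,5) (4,6) (5,5) (5,6)] -> total=23
Click 2 (4,2) count=1: revealed 0 new [(none)] -> total=23
Click 3 (3,5) count=0: revealed 0 new [(none)] -> total=23

Answer: 23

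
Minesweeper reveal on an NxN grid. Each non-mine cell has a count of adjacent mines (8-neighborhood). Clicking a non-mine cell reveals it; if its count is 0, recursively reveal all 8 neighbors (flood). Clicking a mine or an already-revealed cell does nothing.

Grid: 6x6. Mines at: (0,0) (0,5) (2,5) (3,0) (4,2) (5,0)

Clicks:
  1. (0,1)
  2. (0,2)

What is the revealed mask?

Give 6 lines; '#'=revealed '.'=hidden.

Click 1 (0,1) count=1: revealed 1 new [(0,1)] -> total=1
Click 2 (0,2) count=0: revealed 15 new [(0,2) (0,3) (0,4) (1,1) (1,2) (1,3) (1,4) (2,1) (2,2) (2,3) (2,4) (3,1) (3,2) (3,3) (3,4)] -> total=16

Answer: .####.
.####.
.####.
.####.
......
......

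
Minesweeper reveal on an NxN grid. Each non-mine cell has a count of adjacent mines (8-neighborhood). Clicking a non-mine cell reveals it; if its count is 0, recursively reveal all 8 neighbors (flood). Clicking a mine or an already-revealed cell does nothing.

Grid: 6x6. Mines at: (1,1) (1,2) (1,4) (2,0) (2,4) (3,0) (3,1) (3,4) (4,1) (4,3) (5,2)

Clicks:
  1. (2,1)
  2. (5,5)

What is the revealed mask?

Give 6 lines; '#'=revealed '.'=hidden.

Click 1 (2,1) count=5: revealed 1 new [(2,1)] -> total=1
Click 2 (5,5) count=0: revealed 4 new [(4,4) (4,5) (5,4) (5,5)] -> total=5

Answer: ......
......
.#....
......
....##
....##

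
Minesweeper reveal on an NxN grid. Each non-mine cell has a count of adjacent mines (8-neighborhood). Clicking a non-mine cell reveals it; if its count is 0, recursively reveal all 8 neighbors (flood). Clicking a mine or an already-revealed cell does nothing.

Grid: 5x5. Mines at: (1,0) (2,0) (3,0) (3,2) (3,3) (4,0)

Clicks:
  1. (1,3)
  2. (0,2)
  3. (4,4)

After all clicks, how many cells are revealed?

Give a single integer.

Answer: 13

Derivation:
Click 1 (1,3) count=0: revealed 12 new [(0,1) (0,2) (0,3) (0,4) (1,1) (1,2) (1,3) (1,4) (2,1) (2,2) (2,3) (2,4)] -> total=12
Click 2 (0,2) count=0: revealed 0 new [(none)] -> total=12
Click 3 (4,4) count=1: revealed 1 new [(4,4)] -> total=13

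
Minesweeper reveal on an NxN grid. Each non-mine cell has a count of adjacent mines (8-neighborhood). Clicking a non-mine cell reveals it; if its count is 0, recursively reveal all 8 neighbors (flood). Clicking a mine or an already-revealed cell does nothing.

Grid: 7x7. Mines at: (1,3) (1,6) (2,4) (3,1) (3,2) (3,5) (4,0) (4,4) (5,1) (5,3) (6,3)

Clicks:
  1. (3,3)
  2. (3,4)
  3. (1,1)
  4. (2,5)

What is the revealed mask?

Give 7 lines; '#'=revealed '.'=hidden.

Click 1 (3,3) count=3: revealed 1 new [(3,3)] -> total=1
Click 2 (3,4) count=3: revealed 1 new [(3,4)] -> total=2
Click 3 (1,1) count=0: revealed 9 new [(0,0) (0,1) (0,2) (1,0) (1,1) (1,2) (2,0) (2,1) (2,2)] -> total=11
Click 4 (2,5) count=3: revealed 1 new [(2,5)] -> total=12

Answer: ###....
###....
###..#.
...##..
.......
.......
.......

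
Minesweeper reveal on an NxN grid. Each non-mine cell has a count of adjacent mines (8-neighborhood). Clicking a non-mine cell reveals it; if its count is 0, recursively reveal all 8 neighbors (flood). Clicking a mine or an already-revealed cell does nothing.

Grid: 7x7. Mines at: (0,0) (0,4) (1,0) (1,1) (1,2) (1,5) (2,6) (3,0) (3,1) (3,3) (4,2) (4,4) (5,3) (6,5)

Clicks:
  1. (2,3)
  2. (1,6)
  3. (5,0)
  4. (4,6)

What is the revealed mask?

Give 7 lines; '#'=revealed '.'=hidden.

Click 1 (2,3) count=2: revealed 1 new [(2,3)] -> total=1
Click 2 (1,6) count=2: revealed 1 new [(1,6)] -> total=2
Click 3 (5,0) count=0: revealed 8 new [(4,0) (4,1) (5,0) (5,1) (5,2) (6,0) (6,1) (6,2)] -> total=10
Click 4 (4,6) count=0: revealed 6 new [(3,5) (3,6) (4,5) (4,6) (5,5) (5,6)] -> total=16

Answer: .......
......#
...#...
.....##
##...##
###..##
###....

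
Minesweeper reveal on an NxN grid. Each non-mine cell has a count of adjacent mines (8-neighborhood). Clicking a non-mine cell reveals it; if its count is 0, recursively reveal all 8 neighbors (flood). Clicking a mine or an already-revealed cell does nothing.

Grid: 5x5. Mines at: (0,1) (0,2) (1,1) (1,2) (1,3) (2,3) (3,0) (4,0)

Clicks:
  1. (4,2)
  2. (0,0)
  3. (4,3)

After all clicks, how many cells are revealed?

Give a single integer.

Click 1 (4,2) count=0: revealed 8 new [(3,1) (3,2) (3,3) (3,4) (4,1) (4,2) (4,3) (4,4)] -> total=8
Click 2 (0,0) count=2: revealed 1 new [(0,0)] -> total=9
Click 3 (4,3) count=0: revealed 0 new [(none)] -> total=9

Answer: 9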